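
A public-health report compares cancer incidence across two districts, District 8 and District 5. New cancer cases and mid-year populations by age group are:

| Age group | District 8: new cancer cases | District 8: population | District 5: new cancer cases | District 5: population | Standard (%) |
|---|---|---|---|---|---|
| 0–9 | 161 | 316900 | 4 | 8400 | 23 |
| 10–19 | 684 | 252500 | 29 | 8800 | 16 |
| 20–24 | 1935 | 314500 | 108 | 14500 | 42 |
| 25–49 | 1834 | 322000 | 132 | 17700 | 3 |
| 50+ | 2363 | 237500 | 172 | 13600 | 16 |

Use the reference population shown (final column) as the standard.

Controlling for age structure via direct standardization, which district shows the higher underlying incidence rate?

District 5

Age-specific rates per 100000 for District 8: 50.80, 270.89, 615.26, 569.57, 994.95.
For District 5: 47.62, 329.55, 744.83, 745.76, 1264.71.
Standard weights: 0.23, 0.16, 0.42, 0.03, 0.16.
District 8: 0.2300×50.80 + 0.1600×270.89 + 0.4200×615.26 + 0.0300×569.57 + 0.1600×994.95 = 489.7164 per 100000.
District 5: 0.2300×47.62 + 0.1600×329.55 + 0.4200×744.83 + 0.0300×745.76 + 0.1600×1264.71 = 601.2331 per 100000.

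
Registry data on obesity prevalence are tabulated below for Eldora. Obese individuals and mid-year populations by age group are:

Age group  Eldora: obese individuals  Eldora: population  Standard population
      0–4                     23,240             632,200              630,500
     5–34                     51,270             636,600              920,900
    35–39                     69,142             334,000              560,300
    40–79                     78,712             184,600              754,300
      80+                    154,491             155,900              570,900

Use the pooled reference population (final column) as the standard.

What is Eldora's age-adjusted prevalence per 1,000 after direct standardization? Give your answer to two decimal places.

Age-specific rates per 1,000 for Eldora: 36.761, 80.537, 207.012, 426.392, 990.962.
Standard total = 3,436,900; weights = 0.1835, 0.2679, 0.1630, 0.2195, 0.1661.
Standardized rate: 0.1835×36.761 + 0.2679×80.537 + 0.1630×207.012 + 0.2195×426.392 + 0.1661×990.962 = 320.2598 per 1,000.

320.26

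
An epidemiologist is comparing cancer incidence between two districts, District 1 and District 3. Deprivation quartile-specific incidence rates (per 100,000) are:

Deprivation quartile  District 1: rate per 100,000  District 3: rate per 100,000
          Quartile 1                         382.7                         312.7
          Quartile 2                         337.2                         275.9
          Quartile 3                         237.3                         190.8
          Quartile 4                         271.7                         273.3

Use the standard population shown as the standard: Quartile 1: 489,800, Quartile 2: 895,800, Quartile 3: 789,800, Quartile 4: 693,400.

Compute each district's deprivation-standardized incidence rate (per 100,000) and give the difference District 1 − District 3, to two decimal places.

Standard total = 2,868,800; weights = 0.1707, 0.3123, 0.2753, 0.2417.
District 1: 0.1707×382.7 + 0.3123×337.2 + 0.2753×237.3 + 0.2417×271.7 = 301.6336 per 100,000.
District 3: 0.1707×312.7 + 0.3123×275.9 + 0.2753×190.8 + 0.2417×273.3 = 258.1260 per 100,000.
Difference = 301.6336 − 258.1260 = 43.5077.

43.51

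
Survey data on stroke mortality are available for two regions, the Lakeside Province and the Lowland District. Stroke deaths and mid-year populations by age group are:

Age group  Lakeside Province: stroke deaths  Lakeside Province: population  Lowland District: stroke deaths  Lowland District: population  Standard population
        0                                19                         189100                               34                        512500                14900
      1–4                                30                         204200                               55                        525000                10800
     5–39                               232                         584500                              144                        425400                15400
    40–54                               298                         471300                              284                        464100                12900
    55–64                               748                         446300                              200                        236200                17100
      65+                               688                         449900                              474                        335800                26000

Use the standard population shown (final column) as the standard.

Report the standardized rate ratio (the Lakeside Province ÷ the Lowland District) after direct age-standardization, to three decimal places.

Age-specific rates per 100000 for the Lakeside Province: 10.05, 14.69, 39.69, 63.23, 167.60, 152.92.
For the Lowland District: 6.63, 10.48, 33.85, 61.19, 84.67, 141.16.
Standard total = 97100; weights = 0.1535, 0.1112, 0.1586, 0.1329, 0.1761, 0.2678.
The Lakeside Province: 0.1535×10.05 + 0.1112×14.69 + 0.1586×39.69 + 0.1329×63.23 + 0.1761×167.60 + 0.2678×152.92 = 88.3342 per 100000.
The Lowland District: 0.1535×6.63 + 0.1112×10.48 + 0.1586×33.85 + 0.1329×61.19 + 0.1761×84.67 + 0.2678×141.16 = 68.3899 per 100000.
Ratio = 88.3342 ÷ 68.3899 = 1.29163.

1.292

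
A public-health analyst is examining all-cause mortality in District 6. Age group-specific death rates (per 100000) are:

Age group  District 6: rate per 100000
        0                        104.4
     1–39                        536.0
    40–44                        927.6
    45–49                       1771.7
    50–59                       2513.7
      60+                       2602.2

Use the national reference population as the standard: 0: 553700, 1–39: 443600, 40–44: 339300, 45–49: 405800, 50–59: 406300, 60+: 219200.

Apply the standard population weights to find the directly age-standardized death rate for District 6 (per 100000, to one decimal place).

Standard total = 2367900; weights = 0.2338, 0.1873, 0.1433, 0.1714, 0.1716, 0.0926.
Standardized rate: 0.2338×104.4 + 0.1873×536.0 + 0.1433×927.6 + 0.1714×1771.7 + 0.1716×2513.7 + 0.0926×2602.2 = 1233.5762 per 100000.

1233.6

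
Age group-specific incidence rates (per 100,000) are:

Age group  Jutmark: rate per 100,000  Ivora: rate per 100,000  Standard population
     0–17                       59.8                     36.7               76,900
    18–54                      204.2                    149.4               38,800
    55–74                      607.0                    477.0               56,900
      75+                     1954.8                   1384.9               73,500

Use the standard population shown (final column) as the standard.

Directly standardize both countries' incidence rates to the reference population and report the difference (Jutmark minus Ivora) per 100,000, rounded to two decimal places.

216.12

Standard total = 246,100; weights = 0.3125, 0.1577, 0.2312, 0.2987.
Jutmark: 0.3125×59.8 + 0.1577×204.2 + 0.2312×607.0 + 0.2987×1954.8 = 775.0414 per 100,000.
Ivora: 0.3125×36.7 + 0.1577×149.4 + 0.2312×477.0 + 0.2987×1384.9 = 558.9208 per 100,000.
Difference = 775.0414 − 558.9208 = 216.1206.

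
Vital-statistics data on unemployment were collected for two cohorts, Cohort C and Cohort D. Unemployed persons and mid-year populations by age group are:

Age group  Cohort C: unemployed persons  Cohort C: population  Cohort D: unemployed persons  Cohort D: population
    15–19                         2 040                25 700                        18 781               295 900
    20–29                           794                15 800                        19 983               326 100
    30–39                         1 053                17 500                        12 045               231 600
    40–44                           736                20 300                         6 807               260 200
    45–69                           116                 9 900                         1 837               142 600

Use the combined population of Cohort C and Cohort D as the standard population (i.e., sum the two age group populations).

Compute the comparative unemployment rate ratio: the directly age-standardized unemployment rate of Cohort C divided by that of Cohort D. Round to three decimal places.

Age-specific rates per 1 000 for Cohort C: 79.377, 50.253, 60.171, 36.256, 11.717.
For Cohort D: 63.471, 61.279, 52.008, 26.161, 12.882.
Combined standard total = 1 345 600; weights = 0.2390, 0.2541, 0.1851, 0.2085, 0.1133.
Cohort C: 0.2390×79.377 + 0.2541×50.253 + 0.1851×60.171 + 0.2085×36.256 + 0.1133×11.717 = 51.7648 per 1 000.
Cohort D: 0.2390×63.471 + 0.2541×61.279 + 0.1851×52.008 + 0.2085×26.161 + 0.1133×12.882 = 47.2809 per 1 000.
Ratio = 51.7648 ÷ 47.2809 = 1.09484.

1.095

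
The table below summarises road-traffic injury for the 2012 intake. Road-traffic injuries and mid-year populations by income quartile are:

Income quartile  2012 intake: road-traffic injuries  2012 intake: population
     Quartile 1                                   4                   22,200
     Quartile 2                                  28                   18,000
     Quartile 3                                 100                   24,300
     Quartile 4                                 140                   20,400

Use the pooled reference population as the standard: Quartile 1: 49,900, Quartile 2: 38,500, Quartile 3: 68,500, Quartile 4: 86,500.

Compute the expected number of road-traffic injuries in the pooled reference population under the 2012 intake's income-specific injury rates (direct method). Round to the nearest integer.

944

Income-specific rates per 100,000 for the 2012 intake: 18.02, 155.56, 411.52, 686.27.
Expected road-traffic injuries = Σ (standard pop × income-specific rate ÷ 100,000)
= 49,900×18.02/100,000 + 38,500×155.56/100,000 + 68,500×411.52/100,000 + 86,500×686.27/100,000
= 8.99 + 59.89 + 281.89 + 593.63 = 944.40.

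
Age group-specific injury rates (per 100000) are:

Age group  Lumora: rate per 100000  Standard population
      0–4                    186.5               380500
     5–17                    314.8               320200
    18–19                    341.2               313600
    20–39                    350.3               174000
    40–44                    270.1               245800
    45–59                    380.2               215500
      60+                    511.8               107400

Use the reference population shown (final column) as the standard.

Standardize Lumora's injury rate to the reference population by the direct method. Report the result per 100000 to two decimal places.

Standard total = 1757000; weights = 0.2166, 0.1822, 0.1785, 0.0990, 0.1399, 0.1227, 0.0611.
Standardized rate: 0.2166×186.5 + 0.1822×314.8 + 0.1785×341.2 + 0.0990×350.3 + 0.1399×270.1 + 0.1227×380.2 + 0.0611×511.8 = 309.0528 per 100000.

309.05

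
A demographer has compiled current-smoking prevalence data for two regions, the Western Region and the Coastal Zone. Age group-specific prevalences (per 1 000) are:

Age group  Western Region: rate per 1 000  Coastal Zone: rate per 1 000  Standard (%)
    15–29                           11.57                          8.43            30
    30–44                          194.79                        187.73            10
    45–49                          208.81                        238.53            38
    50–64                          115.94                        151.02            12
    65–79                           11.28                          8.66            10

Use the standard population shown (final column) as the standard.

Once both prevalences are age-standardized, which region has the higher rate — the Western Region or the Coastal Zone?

Coastal Zone

Standard weights: 0.30, 0.10, 0.38, 0.12, 0.10.
The Western Region: 0.3000×11.57 + 0.1000×194.79 + 0.3800×208.81 + 0.1200×115.94 + 0.1000×11.28 = 117.3386 per 1 000.
The Coastal Zone: 0.3000×8.43 + 0.1000×187.73 + 0.3800×238.53 + 0.1200×151.02 + 0.1000×8.66 = 130.9318 per 1 000.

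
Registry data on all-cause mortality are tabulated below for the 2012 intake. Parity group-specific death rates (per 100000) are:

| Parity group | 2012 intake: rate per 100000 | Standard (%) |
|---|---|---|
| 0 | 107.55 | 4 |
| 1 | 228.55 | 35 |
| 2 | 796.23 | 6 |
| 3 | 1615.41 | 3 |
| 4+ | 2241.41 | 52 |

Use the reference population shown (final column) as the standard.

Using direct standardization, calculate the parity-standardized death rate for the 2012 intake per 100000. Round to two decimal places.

1346.06

Standard weights: 0.04, 0.35, 0.06, 0.03, 0.52.
Standardized rate: 0.0400×107.55 + 0.3500×228.55 + 0.0600×796.23 + 0.0300×1615.41 + 0.5200×2241.41 = 1346.0638 per 100000.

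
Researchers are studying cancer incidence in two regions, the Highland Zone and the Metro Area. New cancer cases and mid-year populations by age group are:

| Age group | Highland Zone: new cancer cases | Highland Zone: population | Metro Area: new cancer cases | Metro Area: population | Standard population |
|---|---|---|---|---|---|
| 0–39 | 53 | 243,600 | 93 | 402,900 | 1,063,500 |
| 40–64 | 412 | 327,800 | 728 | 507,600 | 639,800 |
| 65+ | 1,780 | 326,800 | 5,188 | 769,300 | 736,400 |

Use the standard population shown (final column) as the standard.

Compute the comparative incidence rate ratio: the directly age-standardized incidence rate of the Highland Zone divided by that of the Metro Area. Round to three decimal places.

Age-specific rates per 100,000 for the Highland Zone: 21.76, 125.69, 544.68.
For the Metro Area: 23.08, 143.42, 674.38.
Standard total = 2,439,700; weights = 0.4359, 0.2622, 0.3018.
The Highland Zone: 0.4359×21.76 + 0.2622×125.69 + 0.3018×544.68 = 206.8500 per 100,000.
The Metro Area: 0.4359×23.08 + 0.2622×143.42 + 0.3018×674.38 = 251.2282 per 100,000.
Ratio = 206.8500 ÷ 251.2282 = 0.82335.

0.823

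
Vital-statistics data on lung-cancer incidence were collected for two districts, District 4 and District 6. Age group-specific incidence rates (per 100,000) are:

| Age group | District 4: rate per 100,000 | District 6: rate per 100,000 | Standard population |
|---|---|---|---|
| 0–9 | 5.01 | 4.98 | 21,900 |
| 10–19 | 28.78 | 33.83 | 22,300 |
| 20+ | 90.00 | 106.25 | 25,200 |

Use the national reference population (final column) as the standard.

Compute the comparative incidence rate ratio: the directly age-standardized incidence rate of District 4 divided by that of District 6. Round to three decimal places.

Standard total = 69,400; weights = 0.3156, 0.3213, 0.3631.
District 4: 0.3156×5.01 + 0.3213×28.78 + 0.3631×90.00 = 43.5088 per 100,000.
District 6: 0.3156×4.98 + 0.3213×33.83 + 0.3631×106.25 = 51.0226 per 100,000.
Ratio = 43.5088 ÷ 51.0226 = 0.85274.

0.853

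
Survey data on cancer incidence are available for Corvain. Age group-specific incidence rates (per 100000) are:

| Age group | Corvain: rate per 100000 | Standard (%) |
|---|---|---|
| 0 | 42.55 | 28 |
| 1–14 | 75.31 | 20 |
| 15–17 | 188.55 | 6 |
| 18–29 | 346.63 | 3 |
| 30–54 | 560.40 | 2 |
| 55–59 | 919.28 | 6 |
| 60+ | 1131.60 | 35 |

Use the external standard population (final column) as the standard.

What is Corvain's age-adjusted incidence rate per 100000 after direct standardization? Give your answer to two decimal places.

Standard weights: 0.28, 0.20, 0.06, 0.03, 0.02, 0.06, 0.35.
Standardized rate: 0.2800×42.55 + 0.2000×75.31 + 0.0600×188.55 + 0.0300×346.63 + 0.0200×560.40 + 0.0600×919.28 + 0.3500×1131.60 = 511.1127 per 100000.

511.11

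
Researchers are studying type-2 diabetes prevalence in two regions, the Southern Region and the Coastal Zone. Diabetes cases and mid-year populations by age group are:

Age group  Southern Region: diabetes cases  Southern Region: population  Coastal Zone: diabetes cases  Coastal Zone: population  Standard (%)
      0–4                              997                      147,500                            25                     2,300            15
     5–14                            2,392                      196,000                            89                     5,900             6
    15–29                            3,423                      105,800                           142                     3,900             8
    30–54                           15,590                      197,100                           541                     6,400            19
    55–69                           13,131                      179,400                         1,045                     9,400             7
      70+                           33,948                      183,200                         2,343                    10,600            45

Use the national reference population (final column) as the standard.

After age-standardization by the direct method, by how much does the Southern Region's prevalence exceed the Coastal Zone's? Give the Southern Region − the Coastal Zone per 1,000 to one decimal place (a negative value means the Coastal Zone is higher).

-20.9

Age-specific rates per 1,000 for the Southern Region: 6.759, 12.204, 32.353, 79.097, 73.194, 185.306.
For the Coastal Zone: 10.870, 15.085, 36.410, 84.531, 111.170, 221.038.
Standard weights: 0.15, 0.06, 0.08, 0.19, 0.07, 0.45.
The Southern Region: 0.1500×6.759 + 0.0600×12.204 + 0.0800×32.353 + 0.1900×79.097 + 0.0700×73.194 + 0.4500×185.306 = 107.8740 per 1,000.
The Coastal Zone: 0.1500×10.870 + 0.0600×15.085 + 0.0800×36.410 + 0.1900×84.531 + 0.0700×111.170 + 0.4500×221.038 = 128.7582 per 1,000.
Difference = 107.8740 − 128.7582 = -20.8842.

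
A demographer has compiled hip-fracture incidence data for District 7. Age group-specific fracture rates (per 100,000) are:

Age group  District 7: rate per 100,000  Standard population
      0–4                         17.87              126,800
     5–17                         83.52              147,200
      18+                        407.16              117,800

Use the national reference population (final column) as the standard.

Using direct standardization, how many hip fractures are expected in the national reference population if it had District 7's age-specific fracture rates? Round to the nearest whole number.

625

Expected hip fractures = Σ (standard pop × age-specific rate ÷ 100,000)
= 126,800×17.87/100,000 + 147,200×83.52/100,000 + 117,800×407.16/100,000
= 22.66 + 122.94 + 479.63 = 625.24.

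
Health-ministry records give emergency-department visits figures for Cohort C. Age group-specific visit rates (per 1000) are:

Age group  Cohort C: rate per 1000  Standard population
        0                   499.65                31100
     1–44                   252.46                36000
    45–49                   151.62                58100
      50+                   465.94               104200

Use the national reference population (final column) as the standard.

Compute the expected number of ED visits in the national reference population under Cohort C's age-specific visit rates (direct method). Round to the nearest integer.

Expected ED visits = Σ (standard pop × age-specific rate ÷ 1000)
= 31100×499.65/1000 + 36000×252.46/1000 + 58100×151.62/1000 + 104200×465.94/1000
= 15539.11 + 9088.56 + 8809.12 + 48550.95 = 81987.74.

81988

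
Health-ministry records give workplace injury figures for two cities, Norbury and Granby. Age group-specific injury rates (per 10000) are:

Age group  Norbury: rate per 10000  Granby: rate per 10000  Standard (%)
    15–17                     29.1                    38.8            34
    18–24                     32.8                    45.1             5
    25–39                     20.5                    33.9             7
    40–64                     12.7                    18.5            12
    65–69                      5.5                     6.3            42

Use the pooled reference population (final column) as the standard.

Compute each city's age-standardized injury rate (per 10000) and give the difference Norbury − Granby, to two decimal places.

Standard weights: 0.34, 0.05, 0.07, 0.12, 0.42.
Norbury: 0.3400×29.1 + 0.0500×32.8 + 0.0700×20.5 + 0.1200×12.7 + 0.4200×5.5 = 16.8030 per 10000.
Granby: 0.3400×38.8 + 0.0500×45.1 + 0.0700×33.9 + 0.1200×18.5 + 0.4200×6.3 = 22.6860 per 10000.
Difference = 16.8030 − 22.6860 = -5.8830.

-5.88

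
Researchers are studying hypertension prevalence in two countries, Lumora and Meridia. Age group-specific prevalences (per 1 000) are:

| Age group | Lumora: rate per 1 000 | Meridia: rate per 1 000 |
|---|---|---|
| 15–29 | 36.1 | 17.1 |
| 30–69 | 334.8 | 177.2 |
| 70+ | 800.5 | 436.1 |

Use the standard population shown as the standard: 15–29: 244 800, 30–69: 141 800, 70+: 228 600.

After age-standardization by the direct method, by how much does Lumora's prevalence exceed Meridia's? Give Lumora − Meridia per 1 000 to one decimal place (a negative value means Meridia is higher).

179.3

Standard total = 615 200; weights = 0.3979, 0.2305, 0.3716.
Lumora: 0.3979×36.1 + 0.2305×334.8 + 0.3716×800.5 = 388.9893 per 1 000.
Meridia: 0.3979×17.1 + 0.2305×177.2 + 0.3716×436.1 = 209.6968 per 1 000.
Difference = 388.9893 − 209.6968 = 179.2925.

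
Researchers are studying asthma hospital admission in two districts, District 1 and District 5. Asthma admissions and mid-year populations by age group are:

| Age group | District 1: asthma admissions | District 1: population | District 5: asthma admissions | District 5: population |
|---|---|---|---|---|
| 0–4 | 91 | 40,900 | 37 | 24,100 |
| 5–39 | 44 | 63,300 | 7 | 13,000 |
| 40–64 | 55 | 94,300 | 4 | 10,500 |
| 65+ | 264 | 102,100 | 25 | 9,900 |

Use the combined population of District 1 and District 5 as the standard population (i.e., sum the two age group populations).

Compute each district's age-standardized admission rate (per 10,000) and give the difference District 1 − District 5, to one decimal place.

Age-specific rates per 10,000 for District 1: 22.25, 6.95, 5.83, 25.86.
For District 5: 15.35, 5.38, 3.81, 25.25.
Combined standard total = 358,100; weights = 0.1815, 0.2131, 0.2927, 0.3128.
District 1: 0.1815×22.25 + 0.2131×6.95 + 0.2927×5.83 + 0.3128×25.86 = 15.3136 per 10,000.
District 5: 0.1815×15.35 + 0.2131×5.38 + 0.2927×3.81 + 0.3128×25.25 = 12.9469 per 10,000.
Difference = 15.3136 − 12.9469 = 2.3667.

2.4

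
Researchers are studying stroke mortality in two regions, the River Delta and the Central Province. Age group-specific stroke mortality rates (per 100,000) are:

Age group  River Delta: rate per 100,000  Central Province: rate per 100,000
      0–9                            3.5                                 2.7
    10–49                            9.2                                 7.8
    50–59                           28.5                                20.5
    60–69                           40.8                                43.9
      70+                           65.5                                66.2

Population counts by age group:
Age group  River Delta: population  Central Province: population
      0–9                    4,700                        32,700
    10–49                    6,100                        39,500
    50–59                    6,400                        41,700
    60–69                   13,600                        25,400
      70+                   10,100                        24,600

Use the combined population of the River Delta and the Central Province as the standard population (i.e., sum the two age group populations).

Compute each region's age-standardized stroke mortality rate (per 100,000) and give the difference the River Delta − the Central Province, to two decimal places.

1.63

Combined standard total = 204,800; weights = 0.1826, 0.2227, 0.2349, 0.1904, 0.1694.
The River Delta: 0.1826×3.5 + 0.2227×9.2 + 0.2349×28.5 + 0.1904×40.8 + 0.1694×65.5 = 28.2486 per 100,000.
The Central Province: 0.1826×2.7 + 0.2227×7.8 + 0.2349×20.5 + 0.1904×43.9 + 0.1694×66.2 = 26.6208 per 100,000.
Difference = 28.2486 − 26.6208 = 1.6278.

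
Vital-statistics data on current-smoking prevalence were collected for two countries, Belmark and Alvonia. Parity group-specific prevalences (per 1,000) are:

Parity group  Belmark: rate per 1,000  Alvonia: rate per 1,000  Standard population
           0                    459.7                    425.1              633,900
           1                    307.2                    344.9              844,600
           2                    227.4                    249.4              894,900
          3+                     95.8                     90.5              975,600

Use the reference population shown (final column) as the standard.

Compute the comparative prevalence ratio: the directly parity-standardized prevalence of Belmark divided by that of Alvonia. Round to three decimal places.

0.972

Standard total = 3,349,000; weights = 0.1893, 0.2522, 0.2672, 0.2913.
Belmark: 0.1893×459.7 + 0.2522×307.2 + 0.2672×227.4 + 0.2913×95.8 = 253.1585 per 1,000.
Alvonia: 0.1893×425.1 + 0.2522×344.9 + 0.2672×249.4 + 0.2913×90.5 = 260.4519 per 1,000.
Ratio = 253.1585 ÷ 260.4519 = 0.97200.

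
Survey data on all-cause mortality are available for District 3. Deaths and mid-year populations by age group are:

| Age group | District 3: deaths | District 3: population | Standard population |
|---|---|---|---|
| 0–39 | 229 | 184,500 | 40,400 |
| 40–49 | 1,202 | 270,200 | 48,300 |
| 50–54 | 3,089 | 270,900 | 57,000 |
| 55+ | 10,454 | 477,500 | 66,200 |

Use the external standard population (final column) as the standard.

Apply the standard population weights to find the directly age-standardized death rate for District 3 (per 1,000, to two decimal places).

11.16

Age-specific rates per 1,000 for District 3: 1.241, 4.449, 11.403, 21.893.
Standard total = 211,900; weights = 0.1907, 0.2279, 0.2690, 0.3124.
Standardized rate: 0.1907×1.241 + 0.2279×4.449 + 0.2690×11.403 + 0.3124×21.893 = 11.1576 per 1,000.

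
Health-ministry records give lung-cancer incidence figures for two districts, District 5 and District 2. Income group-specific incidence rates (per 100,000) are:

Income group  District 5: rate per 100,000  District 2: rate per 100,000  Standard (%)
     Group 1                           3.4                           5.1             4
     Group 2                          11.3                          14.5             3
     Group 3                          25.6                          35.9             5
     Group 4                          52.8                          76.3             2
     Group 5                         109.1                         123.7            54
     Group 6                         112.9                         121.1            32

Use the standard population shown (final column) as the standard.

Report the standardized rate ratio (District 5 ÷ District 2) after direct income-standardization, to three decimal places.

Standard weights: 0.04, 0.03, 0.05, 0.02, 0.54, 0.32.
District 5: 0.0400×3.4 + 0.0300×11.3 + 0.0500×25.6 + 0.0200×52.8 + 0.5400×109.1 + 0.3200×112.9 = 97.8530 per 100,000.
District 2: 0.0400×5.1 + 0.0300×14.5 + 0.0500×35.9 + 0.0200×76.3 + 0.5400×123.7 + 0.3200×121.1 = 109.5100 per 100,000.
Ratio = 97.8530 ÷ 109.5100 = 0.89355.

0.894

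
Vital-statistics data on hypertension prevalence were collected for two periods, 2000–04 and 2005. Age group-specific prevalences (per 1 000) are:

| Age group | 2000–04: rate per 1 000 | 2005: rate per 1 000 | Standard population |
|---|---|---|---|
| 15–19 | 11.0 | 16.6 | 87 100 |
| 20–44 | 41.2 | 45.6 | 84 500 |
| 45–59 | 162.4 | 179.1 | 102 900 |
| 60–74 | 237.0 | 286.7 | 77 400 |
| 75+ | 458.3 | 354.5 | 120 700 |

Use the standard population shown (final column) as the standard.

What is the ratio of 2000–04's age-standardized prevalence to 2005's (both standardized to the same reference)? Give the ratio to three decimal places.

1.069

Standard total = 472 600; weights = 0.1843, 0.1788, 0.2177, 0.1638, 0.2554.
2000–04: 0.1843×11.0 + 0.1788×41.2 + 0.2177×162.4 + 0.1638×237.0 + 0.2554×458.3 = 200.6159 per 1 000.
2005: 0.1843×16.6 + 0.1788×45.6 + 0.2177×179.1 + 0.1638×286.7 + 0.2554×354.5 = 187.7003 per 1 000.
Ratio = 200.6159 ÷ 187.7003 = 1.06881.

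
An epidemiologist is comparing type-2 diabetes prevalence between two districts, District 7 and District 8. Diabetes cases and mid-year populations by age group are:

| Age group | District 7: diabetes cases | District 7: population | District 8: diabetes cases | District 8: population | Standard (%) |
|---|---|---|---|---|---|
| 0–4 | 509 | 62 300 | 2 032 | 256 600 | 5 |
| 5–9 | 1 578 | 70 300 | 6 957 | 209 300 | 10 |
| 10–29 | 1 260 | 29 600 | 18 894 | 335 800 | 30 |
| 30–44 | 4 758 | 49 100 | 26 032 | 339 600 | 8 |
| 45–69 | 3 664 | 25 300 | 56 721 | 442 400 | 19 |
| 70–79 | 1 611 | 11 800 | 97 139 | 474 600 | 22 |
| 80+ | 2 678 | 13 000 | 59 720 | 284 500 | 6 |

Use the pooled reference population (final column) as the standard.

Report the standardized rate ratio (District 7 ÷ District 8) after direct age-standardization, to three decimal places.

0.856

Age-specific rates per 1 000 for District 7: 8.170, 22.447, 42.568, 96.904, 144.822, 136.525, 206.000.
For District 8: 7.919, 33.239, 56.266, 76.655, 128.212, 204.676, 209.912.
Standard weights: 0.05, 0.10, 0.30, 0.08, 0.19, 0.22, 0.06.
District 7: 0.0500×8.170 + 0.1000×22.447 + 0.3000×42.568 + 0.0800×96.904 + 0.1900×144.822 + 0.2200×136.525 + 0.0600×206.000 = 93.0876 per 1 000.
District 8: 0.0500×7.919 + 0.1000×33.239 + 0.3000×56.266 + 0.0800×76.655 + 0.1900×128.212 + 0.2200×204.676 + 0.0600×209.912 = 108.7156 per 1 000.
Ratio = 93.0876 ÷ 108.7156 = 0.85625.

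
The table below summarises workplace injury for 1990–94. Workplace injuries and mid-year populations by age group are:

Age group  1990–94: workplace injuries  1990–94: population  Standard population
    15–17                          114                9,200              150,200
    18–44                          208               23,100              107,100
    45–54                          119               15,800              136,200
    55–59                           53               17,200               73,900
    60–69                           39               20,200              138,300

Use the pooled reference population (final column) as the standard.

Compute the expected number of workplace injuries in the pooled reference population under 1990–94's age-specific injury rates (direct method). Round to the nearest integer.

4346

Age-specific rates per 10,000 for 1990–94: 123.91, 90.04, 75.32, 30.81, 19.31.
Expected workplace injuries = Σ (standard pop × age-specific rate ÷ 10,000)
= 150,200×123.91/10,000 + 107,100×90.04/10,000 + 136,200×75.32/10,000 + 73,900×30.81/10,000 + 138,300×19.31/10,000
= 1861.17 + 964.36 + 1025.81 + 227.72 + 267.01 = 4346.08.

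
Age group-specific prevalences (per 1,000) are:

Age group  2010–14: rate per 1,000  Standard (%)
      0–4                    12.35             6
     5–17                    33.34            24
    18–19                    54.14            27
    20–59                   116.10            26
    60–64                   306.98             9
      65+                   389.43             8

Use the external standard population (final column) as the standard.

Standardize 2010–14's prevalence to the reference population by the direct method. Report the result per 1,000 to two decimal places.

112.33

Standard weights: 0.06, 0.24, 0.27, 0.26, 0.09, 0.08.
Standardized rate: 0.0600×12.35 + 0.2400×33.34 + 0.2700×54.14 + 0.2600×116.10 + 0.0900×306.98 + 0.0800×389.43 = 112.3290 per 1,000.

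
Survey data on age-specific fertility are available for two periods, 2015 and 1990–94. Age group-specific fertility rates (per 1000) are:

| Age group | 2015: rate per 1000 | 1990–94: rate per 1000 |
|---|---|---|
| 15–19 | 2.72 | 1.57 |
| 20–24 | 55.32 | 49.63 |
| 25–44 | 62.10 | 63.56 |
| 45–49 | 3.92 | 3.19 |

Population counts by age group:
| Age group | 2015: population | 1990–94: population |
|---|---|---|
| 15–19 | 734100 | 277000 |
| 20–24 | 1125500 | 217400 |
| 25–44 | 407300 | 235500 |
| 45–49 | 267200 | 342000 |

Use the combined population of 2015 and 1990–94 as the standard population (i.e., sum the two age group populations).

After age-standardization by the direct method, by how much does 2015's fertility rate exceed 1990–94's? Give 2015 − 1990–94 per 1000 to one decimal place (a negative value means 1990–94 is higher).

Combined standard total = 3606000; weights = 0.2804, 0.3724, 0.1783, 0.1689.
2015: 0.2804×2.72 + 0.3724×55.32 + 0.1783×62.10 + 0.1689×3.92 = 33.0963 per 1000.
1990–94: 0.2804×1.57 + 0.3724×49.63 + 0.1783×63.56 + 0.1689×3.19 = 30.7918 per 1000.
Difference = 33.0963 − 30.7918 = 2.3045.

2.3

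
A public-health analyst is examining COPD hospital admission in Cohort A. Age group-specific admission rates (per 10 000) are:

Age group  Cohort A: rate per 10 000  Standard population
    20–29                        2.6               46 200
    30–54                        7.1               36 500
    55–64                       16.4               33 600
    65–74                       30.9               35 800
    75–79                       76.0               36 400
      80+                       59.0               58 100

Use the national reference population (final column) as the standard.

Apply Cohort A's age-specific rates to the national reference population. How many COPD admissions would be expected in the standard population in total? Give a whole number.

Expected COPD admissions = Σ (standard pop × age-specific rate ÷ 10 000)
= 46 200×2.6/10 000 + 36 500×7.1/10 000 + 33 600×16.4/10 000 + 35 800×30.9/10 000 + 36 400×76.0/10 000 + 58 100×59.0/10 000
= 12.01 + 25.91 + 55.10 + 110.62 + 276.64 + 342.79 = 823.08.

823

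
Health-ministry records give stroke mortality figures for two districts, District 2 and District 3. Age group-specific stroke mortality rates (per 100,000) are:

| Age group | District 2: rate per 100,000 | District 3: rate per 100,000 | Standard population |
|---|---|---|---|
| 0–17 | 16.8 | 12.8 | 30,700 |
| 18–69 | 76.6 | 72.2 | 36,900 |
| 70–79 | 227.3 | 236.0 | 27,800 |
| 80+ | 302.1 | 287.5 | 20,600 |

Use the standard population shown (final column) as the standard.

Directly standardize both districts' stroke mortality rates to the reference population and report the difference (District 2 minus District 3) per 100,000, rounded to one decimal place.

Standard total = 116,000; weights = 0.2647, 0.3181, 0.2397, 0.1776.
District 2: 0.2647×16.8 + 0.3181×76.6 + 0.2397×227.3 + 0.1776×302.1 = 136.9353 per 100,000.
District 3: 0.2647×12.8 + 0.3181×72.2 + 0.2397×236.0 + 0.1776×287.5 = 133.9693 per 100,000.
Difference = 136.9353 − 133.9693 = 2.9660.

3.0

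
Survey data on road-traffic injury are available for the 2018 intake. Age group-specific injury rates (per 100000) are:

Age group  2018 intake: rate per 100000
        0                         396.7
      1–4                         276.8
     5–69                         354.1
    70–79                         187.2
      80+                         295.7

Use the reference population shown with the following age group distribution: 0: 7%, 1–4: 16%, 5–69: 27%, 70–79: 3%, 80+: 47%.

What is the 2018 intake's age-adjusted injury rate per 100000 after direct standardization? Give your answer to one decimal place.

312.3

Standard weights: 0.07, 0.16, 0.27, 0.03, 0.47.
Standardized rate: 0.0700×396.7 + 0.1600×276.8 + 0.2700×354.1 + 0.0300×187.2 + 0.4700×295.7 = 312.2590 per 100000.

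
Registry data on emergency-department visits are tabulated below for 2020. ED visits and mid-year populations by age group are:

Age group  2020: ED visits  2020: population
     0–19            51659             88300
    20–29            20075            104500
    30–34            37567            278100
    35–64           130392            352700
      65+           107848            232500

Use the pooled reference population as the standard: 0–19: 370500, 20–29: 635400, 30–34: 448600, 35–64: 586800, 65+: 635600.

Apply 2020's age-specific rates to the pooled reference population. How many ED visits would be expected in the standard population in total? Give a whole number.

911189

Age-specific rates per 1000 for 2020: 585.040, 192.105, 135.085, 369.697, 463.862.
Expected ED visits = Σ (standard pop × age-specific rate ÷ 1000)
= 370500×585.040/1000 + 635400×192.105/1000 + 448600×135.085/1000 + 586800×369.697/1000 + 635600×463.862/1000
= 216757.19 + 122063.68 + 60598.91 + 216937.98 + 294830.92 = 911188.68.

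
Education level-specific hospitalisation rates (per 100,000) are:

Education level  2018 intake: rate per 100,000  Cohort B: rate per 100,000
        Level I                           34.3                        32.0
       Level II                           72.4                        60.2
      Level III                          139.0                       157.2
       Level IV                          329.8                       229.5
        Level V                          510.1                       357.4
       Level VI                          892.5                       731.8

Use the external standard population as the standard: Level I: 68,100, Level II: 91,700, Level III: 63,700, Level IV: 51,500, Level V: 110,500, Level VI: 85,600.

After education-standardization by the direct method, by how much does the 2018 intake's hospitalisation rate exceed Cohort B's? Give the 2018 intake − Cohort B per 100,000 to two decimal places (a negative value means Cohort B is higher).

Standard total = 471,100; weights = 0.1446, 0.1947, 0.1352, 0.1093, 0.2346, 0.1817.
The 2018 intake: 0.1446×34.3 + 0.1947×72.4 + 0.1352×139.0 + 0.1093×329.8 + 0.2346×510.1 + 0.1817×892.5 = 355.7163 per 100,000.
Cohort B: 0.1446×32.0 + 0.1947×60.2 + 0.1352×157.2 + 0.1093×229.5 + 0.2346×357.4 + 0.1817×731.8 = 279.4889 per 100,000.
Difference = 355.7163 − 279.4889 = 76.2274.

76.23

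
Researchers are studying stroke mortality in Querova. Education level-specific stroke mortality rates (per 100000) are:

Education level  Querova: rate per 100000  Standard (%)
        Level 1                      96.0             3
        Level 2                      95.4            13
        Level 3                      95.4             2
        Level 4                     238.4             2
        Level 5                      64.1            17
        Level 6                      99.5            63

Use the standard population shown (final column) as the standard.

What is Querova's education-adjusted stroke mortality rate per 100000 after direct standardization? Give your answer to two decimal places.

95.54

Standard weights: 0.03, 0.13, 0.02, 0.02, 0.17, 0.63.
Standardized rate: 0.0300×96.0 + 0.1300×95.4 + 0.0200×95.4 + 0.0200×238.4 + 0.1700×64.1 + 0.6300×99.5 = 95.5400 per 100000.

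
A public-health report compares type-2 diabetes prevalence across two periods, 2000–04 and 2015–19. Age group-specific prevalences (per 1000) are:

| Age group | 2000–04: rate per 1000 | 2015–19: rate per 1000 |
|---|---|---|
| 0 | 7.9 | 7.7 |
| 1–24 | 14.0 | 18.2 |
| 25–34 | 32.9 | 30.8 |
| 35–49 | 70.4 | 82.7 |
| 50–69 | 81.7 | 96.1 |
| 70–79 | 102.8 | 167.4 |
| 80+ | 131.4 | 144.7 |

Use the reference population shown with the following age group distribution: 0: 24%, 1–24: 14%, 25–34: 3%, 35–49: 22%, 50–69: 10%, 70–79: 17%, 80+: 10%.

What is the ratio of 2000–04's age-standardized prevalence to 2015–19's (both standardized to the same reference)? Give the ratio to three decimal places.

0.777

Standard weights: 0.24, 0.14, 0.03, 0.22, 0.10, 0.17, 0.10.
2000–04: 0.2400×7.9 + 0.1400×14.0 + 0.0300×32.9 + 0.2200×70.4 + 0.1000×81.7 + 0.1700×102.8 + 0.1000×131.4 = 59.1170 per 1000.
2015–19: 0.2400×7.7 + 0.1400×18.2 + 0.0300×30.8 + 0.2200×82.7 + 0.1000×96.1 + 0.1700×167.4 + 0.1000×144.7 = 76.0520 per 1000.
Ratio = 59.1170 ÷ 76.0520 = 0.77732.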